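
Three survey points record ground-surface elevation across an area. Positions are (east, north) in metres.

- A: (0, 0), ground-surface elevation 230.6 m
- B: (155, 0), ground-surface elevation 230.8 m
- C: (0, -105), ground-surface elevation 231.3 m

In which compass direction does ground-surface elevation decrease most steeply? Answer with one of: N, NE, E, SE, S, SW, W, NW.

N

∂z/∂x = (230.8 − 230.6) / (155 − 0) = +0.001290
∂z/∂y = (231.3 − 230.6) / (-105 − 0) = -0.006667
Steepest decrease is along −∇f = (-0.001290 E, +0.006667 N) → north.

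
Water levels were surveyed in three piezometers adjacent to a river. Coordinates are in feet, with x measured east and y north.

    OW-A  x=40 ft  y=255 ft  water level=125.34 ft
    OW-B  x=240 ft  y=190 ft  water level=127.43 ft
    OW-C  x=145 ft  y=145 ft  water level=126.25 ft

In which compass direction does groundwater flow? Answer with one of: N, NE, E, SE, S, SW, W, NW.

Differences from OW-A: to OW-B (Δx, Δy, Δh) = (200, -65, +2.09); to OW-C = (105, -110, +0.91).
Solve a·Δx + b·Δy = Δh: det = 200·(-110) − 105·(-65) = -15175.
∂h/∂x = [(+2.09)·(-110) − (+0.91)·(-65)] / -15175 = +0.01125
∂h/∂y = [200·(+0.91) − 105·(+2.09)] / -15175 = +0.002468
Flow = −∇h = (-0.01125 east, -0.002468 north), which points west.

W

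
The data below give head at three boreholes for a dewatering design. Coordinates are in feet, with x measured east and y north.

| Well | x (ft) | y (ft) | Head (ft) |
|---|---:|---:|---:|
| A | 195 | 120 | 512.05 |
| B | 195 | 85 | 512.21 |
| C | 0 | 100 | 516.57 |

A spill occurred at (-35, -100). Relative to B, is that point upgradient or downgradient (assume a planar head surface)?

With h = a·x + b·y + c and A as origin, the differences give:
  0·a + (-35)·b = +0.16
  (-195)·a + (-20)·b = +4.52
Eliminate b (×(-20) and ×(-35), subtract): -6825·a = 155.000 → a = ∂h/∂x = -0.02271
Back-substitute: b = ∂h/∂y = -0.004571.
Head at (-35, -100) = 512.05 + (-0.02271)·(-230) + (-0.004571)·(-220) = 518.28 ft.
That is higher than the 512.21 ft at B, so the point is upgradient.

upgradient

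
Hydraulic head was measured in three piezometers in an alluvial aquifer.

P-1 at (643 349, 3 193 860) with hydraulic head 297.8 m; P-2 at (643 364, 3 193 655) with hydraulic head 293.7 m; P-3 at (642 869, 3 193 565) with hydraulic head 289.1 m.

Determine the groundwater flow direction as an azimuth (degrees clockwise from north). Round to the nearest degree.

Three-point gradient (reference P-1): Δ to P-2 = (15, -205, -4.1), Δ to P-3 = (-480, -295, -8.7).
∂h/∂x = +0.005582, ∂h/∂y = +0.02041 (det = -102825).
Flow direction (−∇h) has components (-0.005582 E, -0.02041 N).
Azimuth = atan2(E, N) = atan2(-0.005582, -0.02041) = 195.3° ≈ 195°.

195°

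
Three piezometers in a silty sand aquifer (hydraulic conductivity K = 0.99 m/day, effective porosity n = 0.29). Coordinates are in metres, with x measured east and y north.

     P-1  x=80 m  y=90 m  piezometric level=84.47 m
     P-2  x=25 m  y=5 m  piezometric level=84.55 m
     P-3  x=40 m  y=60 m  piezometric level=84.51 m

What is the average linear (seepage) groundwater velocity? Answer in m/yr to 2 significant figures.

Taking P-1 as reference: P-2−P-1 = (-55, -85, +0.08); P-3−P-1 = (-40, -30, +0.04).
Solve a·Δx + b·Δy = Δh: det = (-55)·(-30) − (-40)·(-85) = -1750.
∂h/∂x = [(+0.08)·(-30) − (+0.04)·(-85)] / -1750 = -0.0005714
∂h/∂y = [(-55)·(+0.04) − (-40)·(+0.08)] / -1750 = -0.0005714
|∇h| = √(-0.0005714² + -0.0005714²) = 0.0008081
Seepage velocity v = K·i/n = 0.99 × 0.0008081 / 0.29 = 0.002759 m/day = 1.008 m/yr.

1.0 m/yr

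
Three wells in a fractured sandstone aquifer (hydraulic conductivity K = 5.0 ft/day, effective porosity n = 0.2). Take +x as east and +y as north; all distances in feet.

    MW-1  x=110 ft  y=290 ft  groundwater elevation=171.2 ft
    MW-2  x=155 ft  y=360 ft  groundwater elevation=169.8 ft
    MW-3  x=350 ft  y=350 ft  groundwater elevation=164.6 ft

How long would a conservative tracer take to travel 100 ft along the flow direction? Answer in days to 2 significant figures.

Three-point gradient (reference MW-1): Δ to MW-2 = (45, 70, -1.4), Δ to MW-3 = (240, 60, -6.6).
∂h/∂x = -0.02681, ∂h/∂y = -0.002766 (det = -14100).
|∇h| = √(-0.02681² + -0.002766²) = 0.02695
Seepage velocity v = K·i/n = 5.0 × 0.02695 / 0.2 = 0.6737 ft/day.
t = 100 / 0.6737 = 148.4 days.

150 days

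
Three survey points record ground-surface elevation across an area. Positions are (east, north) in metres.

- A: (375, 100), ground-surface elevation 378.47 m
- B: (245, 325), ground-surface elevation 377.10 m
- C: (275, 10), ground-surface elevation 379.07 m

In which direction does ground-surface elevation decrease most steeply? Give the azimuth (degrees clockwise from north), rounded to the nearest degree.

Three-point gradient (reference A): Δ to B = (-130, 225, -1.37), Δ to C = (-100, -90, +0.60).
∂z/∂x = -0.0003421, ∂z/∂y = -0.006287 (det = 34200).
Steepest decrease is along −∇f: components (+0.0003421 E, +0.006287 N).
Azimuth = atan2(+0.0003421, +0.006287) = 3.1° ≈ 003°.

003°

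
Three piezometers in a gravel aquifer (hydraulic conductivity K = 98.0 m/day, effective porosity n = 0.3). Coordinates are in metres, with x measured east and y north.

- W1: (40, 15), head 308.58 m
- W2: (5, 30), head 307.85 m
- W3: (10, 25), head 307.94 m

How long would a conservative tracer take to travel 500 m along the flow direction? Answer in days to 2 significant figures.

65 days

Differences from W1: to W2 (Δx, Δy, Δh) = (-35, 15, -0.73); to W3 = (-30, 10, -0.64).
Determinant of the coordinate differences = (-35)·10 − (-30)·15 = 100.
∂h/∂x = [(-0.73)·10 − (-0.64)·15] / 100 = +0.02300
∂h/∂y = [(-35)·(-0.64) − (-30)·(-0.73)] / 100 = +0.005000
|∇h| = √(0.02300² + 0.005000²) = 0.02354
Seepage velocity v = K·i/n = 98.0 × 0.02354 / 0.3 = 7.69 m/day.
t = 500 / 7.69 = 65.02 days.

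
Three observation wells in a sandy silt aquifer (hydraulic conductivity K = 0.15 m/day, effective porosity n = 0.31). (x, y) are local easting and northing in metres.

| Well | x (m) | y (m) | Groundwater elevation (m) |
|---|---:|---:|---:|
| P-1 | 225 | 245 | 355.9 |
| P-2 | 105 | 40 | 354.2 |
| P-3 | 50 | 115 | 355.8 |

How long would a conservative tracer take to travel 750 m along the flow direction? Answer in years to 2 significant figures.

Taking P-1 as reference: P-2−P-1 = (-120, -205, -1.7); P-3−P-1 = (-175, -130, -0.1).
Determinant of the coordinate differences = (-120)·(-130) − (-175)·(-205) = -20275.
∂h/∂x = [(-1.7)·(-130) − (-0.1)·(-205)] / -20275 = -0.009889
∂h/∂y = [(-120)·(-0.1) − (-175)·(-1.7)] / -20275 = +0.01408
|∇h| = √(-0.009889² + 0.01408²) = 0.01721
Seepage velocity v = K·i/n = 0.15 × 0.01721 / 0.31 = 0.008327 m/day.
t = 750 / 0.008327 = 9.007e+04 days = 247 years.

250 years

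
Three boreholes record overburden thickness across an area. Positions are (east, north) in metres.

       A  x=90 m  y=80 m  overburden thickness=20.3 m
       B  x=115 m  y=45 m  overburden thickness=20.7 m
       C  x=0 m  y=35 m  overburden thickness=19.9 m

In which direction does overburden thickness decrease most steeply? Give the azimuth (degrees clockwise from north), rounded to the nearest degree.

309°

Three-point gradient (reference A): Δ to B = (25, -35, +0.4), Δ to C = (-90, -45, -0.4).
∂d/∂x = +0.007485, ∂d/∂y = -0.006082 (det = -4275).
Steepest decrease is along −∇f: components (-0.007485 E, +0.006082 N).
Azimuth = atan2(-0.007485, +0.006082) = 309.1° ≈ 309°.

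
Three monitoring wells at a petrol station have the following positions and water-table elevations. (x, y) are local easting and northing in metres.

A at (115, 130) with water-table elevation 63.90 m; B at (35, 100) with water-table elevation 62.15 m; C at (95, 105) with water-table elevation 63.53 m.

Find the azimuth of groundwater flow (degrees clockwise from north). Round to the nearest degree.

Three-point gradient (reference A): Δ to B = (-80, -30, -1.75), Δ to C = (-20, -25, -0.37).
∂h/∂x = +0.02332, ∂h/∂y = -0.003857 (det = 1400).
Flow direction (−∇h) has components (-0.02332 E, +0.003857 N).
Azimuth = atan2(E, N) = atan2(-0.02332, +0.003857) = 279.4° ≈ 279°.

279°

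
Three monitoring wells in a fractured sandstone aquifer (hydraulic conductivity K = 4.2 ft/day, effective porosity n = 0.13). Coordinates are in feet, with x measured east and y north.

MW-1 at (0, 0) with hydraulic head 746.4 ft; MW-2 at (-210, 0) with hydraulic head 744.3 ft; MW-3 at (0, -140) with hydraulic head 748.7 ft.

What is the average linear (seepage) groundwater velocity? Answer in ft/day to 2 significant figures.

∂h/∂x = (744.3 − 746.4) / (-210 − 0) = +0.01000
∂h/∂y = (748.7 − 746.4) / (-140 − 0) = -0.01643
|∇h| = √(0.01000² + -0.01643²) = 0.01923
Seepage velocity v = K·i/n = 4.2 × 0.01923 / 0.13 = 0.6213 ft/day.

0.62 ft/day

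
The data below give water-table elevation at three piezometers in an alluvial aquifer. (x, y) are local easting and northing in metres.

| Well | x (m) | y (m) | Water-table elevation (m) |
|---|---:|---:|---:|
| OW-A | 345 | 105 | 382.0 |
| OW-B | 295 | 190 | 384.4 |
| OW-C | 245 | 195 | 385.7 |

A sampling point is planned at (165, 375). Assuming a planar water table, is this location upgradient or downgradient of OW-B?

With h = a·x + b·y + c and OW-A as origin, the differences give:
  (-50)·a + 85·b = +2.4
  (-100)·a + 90·b = +3.7
Eliminate b (×90 and ×85, subtract): 4000·a = -98.50 → a = ∂h/∂x = -0.02463
Back-substitute: b = ∂h/∂y = +0.01375.
Head at (165, 375) = 382.0 + (-0.02463)·(-180) + (+0.01375)·(270) = 390.14 m.
That is higher than the 384.4 m at OW-B, so the point is upgradient.

upgradient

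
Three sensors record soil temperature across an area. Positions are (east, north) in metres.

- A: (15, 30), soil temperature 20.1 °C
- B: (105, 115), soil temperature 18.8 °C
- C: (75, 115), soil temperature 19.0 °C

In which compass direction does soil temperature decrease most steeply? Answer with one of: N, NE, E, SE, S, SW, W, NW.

NE

Differences from A: to B (Δx, Δy, Δh) = (90, 85, -1.3); to C = (60, 85, -1.1).
Solve a·Δx + b·Δy = ΔT: det = 90·85 − 60·85 = 2550.
∂T/∂x = [(-1.3)·85 − (-1.1)·85] / 2550 = -0.006667
∂T/∂y = [90·(-1.1) − 60·(-1.3)] / 2550 = -0.008235
Steepest decrease is along −∇f = (+0.006667 E, +0.008235 N) → northeast.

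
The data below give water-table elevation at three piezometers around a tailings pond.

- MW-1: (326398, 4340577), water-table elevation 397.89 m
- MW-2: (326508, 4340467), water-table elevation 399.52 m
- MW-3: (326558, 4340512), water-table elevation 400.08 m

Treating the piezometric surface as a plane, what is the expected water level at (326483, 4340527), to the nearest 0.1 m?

399.1 m

Taking MW-1 as reference: MW-2−MW-1 = (110, -110, +1.63); MW-3−MW-1 = (160, -65, +2.19).
Solve a·Δx + b·Δy = Δh: det = 110·(-65) − 160·(-110) = 10450.
∂h/∂x = [(+1.63)·(-65) − (+2.19)·(-110)] / 10450 = +0.01291
∂h/∂y = [110·(+2.19) − 160·(+1.63)] / 10450 = -0.001904
h(326483, 4340527) = 397.89 + (+0.01291)·(85) + (-0.001904)·(-50) = 397.89 +1.098 +0.095 = 399.083 m.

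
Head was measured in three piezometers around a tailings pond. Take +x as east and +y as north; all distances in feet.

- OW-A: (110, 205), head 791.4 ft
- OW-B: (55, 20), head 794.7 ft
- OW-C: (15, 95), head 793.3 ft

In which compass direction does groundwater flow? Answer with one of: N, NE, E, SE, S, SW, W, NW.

Taking OW-A as reference: OW-B−OW-A = (-55, -185, +3.3); OW-C−OW-A = (-95, -110, +1.9).
Solve a·Δx + b·Δy = Δh: det = (-55)·(-110) − (-95)·(-185) = -11525.
∂h/∂x = [(+3.3)·(-110) − (+1.9)·(-185)] / -11525 = +0.0009978
∂h/∂y = [(-55)·(+1.9) − (-95)·(+3.3)] / -11525 = -0.01813
Flow = −∇h = (-0.0009978 east, +0.01813 north), which points north.

N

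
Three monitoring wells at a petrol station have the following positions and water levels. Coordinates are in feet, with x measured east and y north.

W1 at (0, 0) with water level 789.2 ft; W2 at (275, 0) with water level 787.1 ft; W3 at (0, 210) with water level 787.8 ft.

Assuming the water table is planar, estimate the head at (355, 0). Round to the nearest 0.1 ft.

∂h/∂x = (787.1 − 789.2) / (275 − 0) = -0.007636
∂h/∂y = (787.8 − 789.2) / (210 − 0) = -0.006667
h(355, 0) = 789.2 + (-0.007636)·(355) + (-0.006667)·(0) = 789.2 -2.711 -0.000 = 786.489 ft.

786.5 ft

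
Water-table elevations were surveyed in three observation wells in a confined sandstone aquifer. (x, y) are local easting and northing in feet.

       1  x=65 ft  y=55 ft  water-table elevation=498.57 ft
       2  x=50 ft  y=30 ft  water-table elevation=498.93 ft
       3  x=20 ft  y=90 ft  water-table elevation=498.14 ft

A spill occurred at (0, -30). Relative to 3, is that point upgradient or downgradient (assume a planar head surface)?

upgradient

Three-point gradient (reference 1): Δ to 2 = (-15, -25, +0.36), Δ to 3 = (-45, 35, -0.43).
∂h/∂x = -0.001121, ∂h/∂y = -0.01373 (det = -1650).
Head at (0, -30) = 498.57 + (-0.001121)·(-65) + (-0.01373)·(-85) = 499.81 ft.
That is higher than the 498.14 ft at 3, so the point is upgradient.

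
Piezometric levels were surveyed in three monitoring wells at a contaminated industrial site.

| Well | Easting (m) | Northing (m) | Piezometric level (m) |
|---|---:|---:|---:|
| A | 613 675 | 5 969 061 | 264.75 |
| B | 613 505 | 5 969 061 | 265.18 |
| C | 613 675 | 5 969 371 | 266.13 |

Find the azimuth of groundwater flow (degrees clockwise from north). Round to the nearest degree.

150°

∂h/∂x = (265.18 − 264.75) / (613505 − 613675) = -0.002529
∂h/∂y = (266.13 − 264.75) / (5969371 − 5969061) = +0.004452
Flow direction (−∇h) has components (+0.002529 E, -0.004452 N).
Azimuth = atan2(E, N) = atan2(+0.002529, -0.004452) = 150.4° ≈ 150°.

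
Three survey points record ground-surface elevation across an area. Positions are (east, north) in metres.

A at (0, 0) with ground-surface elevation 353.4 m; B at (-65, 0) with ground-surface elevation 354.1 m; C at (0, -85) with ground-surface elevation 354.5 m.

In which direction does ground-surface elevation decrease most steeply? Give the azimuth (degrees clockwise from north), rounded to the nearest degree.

040°

∂z/∂x = (354.1 − 353.4) / (-65 − 0) = -0.01077
∂z/∂y = (354.5 − 353.4) / (-85 − 0) = -0.01294
Steepest decrease is along −∇f: components (+0.01077 E, +0.01294 N).
Azimuth = atan2(+0.01077, +0.01294) = 39.8° ≈ 040°.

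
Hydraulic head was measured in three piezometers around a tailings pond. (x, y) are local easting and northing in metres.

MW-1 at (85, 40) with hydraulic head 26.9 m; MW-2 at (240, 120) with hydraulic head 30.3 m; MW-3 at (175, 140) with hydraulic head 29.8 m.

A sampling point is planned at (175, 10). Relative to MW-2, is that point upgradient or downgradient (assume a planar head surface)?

downgradient

With h = a·x + b·y + c and MW-1 as origin, the differences give:
  155·a + 80·b = +3.4
  90·a + 100·b = +2.9
Eliminate b (×100 and ×80, subtract): 8300·a = 108.00 → a = ∂h/∂x = +0.01301
Back-substitute: b = ∂h/∂y = +0.01729.
Head at (175, 10) = 26.9 + (+0.01301)·(90) + (+0.01729)·(-30) = 27.55 m.
That is lower than the 30.3 m at MW-2, so the point is downgradient.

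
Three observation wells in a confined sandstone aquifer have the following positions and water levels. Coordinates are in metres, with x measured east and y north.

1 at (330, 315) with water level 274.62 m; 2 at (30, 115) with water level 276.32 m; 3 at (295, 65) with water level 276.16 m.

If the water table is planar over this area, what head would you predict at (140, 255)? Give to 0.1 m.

275.3 m

Three-point gradient (reference 1): Δ to 2 = (-300, -200, +1.70), Δ to 3 = (-35, -250, +1.54).
∂h/∂x = -0.001721, ∂h/∂y = -0.005919 (det = 68000).
h(140, 255) = 274.62 + (-0.001721)·(-190) + (-0.005919)·(-60) = 274.62 +0.327 +0.355 = 275.302 m.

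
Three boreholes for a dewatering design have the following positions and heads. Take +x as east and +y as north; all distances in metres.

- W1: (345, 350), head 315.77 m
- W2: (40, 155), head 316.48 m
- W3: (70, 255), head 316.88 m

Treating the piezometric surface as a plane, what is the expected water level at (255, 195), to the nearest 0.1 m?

With h = a·x + b·y + c and W1 as origin, the differences give:
  (-305)·a + (-195)·b = +0.71
  (-275)·a + (-95)·b = +1.11
Eliminate b (×(-95) and ×(-195), subtract): -24650·a = 149.000 → a = ∂h/∂x = -0.006045
Back-substitute: b = ∂h/∂y = +0.005813.
h(255, 195) = 315.77 + (-0.006045)·(-90) + (+0.005813)·(-155) = 315.77 +0.544 -0.901 = 315.413 m.

315.4 m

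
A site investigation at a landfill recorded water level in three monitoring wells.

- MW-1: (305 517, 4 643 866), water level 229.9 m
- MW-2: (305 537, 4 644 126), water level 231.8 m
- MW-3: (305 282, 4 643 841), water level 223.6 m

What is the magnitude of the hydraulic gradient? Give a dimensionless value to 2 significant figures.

0.027

With h = a·x + b·y + c and MW-1 as origin, the differences give:
  20·a + 260·b = +1.9
  (-235)·a + (-25)·b = -6.3
Eliminate b (×(-25) and ×260, subtract): 60600·a = 1590.50 → a = ∂h/∂x = +0.02625
Back-substitute: b = ∂h/∂y = +0.005289.
|∇h| = √(0.02625² + 0.005289²) = 0.02678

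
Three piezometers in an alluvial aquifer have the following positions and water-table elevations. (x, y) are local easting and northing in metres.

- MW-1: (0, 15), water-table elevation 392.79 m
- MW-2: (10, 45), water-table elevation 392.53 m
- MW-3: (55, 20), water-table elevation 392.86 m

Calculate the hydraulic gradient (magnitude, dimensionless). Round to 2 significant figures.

0.0096

Three-point gradient (reference MW-1): Δ to MW-2 = (10, 30, -0.26), Δ to MW-3 = (55, 5, +0.07).
∂h/∂x = +0.002125, ∂h/∂y = -0.009375 (det = -1600).
|∇h| = √(0.002125² + -0.009375²) = 0.009613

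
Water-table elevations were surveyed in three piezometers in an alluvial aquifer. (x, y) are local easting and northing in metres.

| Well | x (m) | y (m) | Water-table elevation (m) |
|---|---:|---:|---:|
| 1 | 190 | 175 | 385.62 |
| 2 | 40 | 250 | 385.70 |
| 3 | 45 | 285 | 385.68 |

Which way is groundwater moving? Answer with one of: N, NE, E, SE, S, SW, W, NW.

Taking 1 as reference: 2−1 = (-150, 75, +0.08); 3−1 = (-145, 110, +0.06).
Determinant of the coordinate differences = (-150)·110 − (-145)·75 = -5625.
∂h/∂x = [(+0.08)·110 − (+0.06)·75] / -5625 = -0.0007644
∂h/∂y = [(-150)·(+0.06) − (-145)·(+0.08)] / -5625 = -0.0004622
Flow = −∇h = (+0.0007644 east, +0.0004622 north), which points northeast.

NE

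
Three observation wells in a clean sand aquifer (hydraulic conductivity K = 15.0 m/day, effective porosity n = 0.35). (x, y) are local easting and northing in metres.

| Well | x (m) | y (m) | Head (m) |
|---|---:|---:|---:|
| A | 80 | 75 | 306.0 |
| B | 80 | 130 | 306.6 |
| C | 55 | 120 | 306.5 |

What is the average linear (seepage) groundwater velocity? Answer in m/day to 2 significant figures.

Differences from A: to B (Δx, Δy, Δh) = (0, 55, +0.6); to C = (-25, 45, +0.5).
Solve a·Δx + b·Δy = Δh: det = 0·45 − (-25)·55 = 1375.
∂h/∂x = [(+0.6)·45 − (+0.5)·55] / 1375 = -0.0003636
∂h/∂y = [0·(+0.5) − (-25)·(+0.6)] / 1375 = +0.01091
|∇h| = √(-0.0003636² + 0.01091²) = 0.01092
Seepage velocity v = K·i/n = 15.0 × 0.01092 / 0.35 = 0.468 m/day.

0.47 m/day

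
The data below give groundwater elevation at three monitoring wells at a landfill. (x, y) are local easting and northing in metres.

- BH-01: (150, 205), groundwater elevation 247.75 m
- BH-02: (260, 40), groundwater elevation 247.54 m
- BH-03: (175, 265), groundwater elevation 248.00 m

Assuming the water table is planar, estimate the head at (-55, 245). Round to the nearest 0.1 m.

247.3 m

With h = a·x + b·y + c and BH-01 as origin, the differences give:
  110·a + (-165)·b = -0.21
  25·a + 60·b = +0.25
Eliminate b (×60 and ×(-165), subtract): 10725·a = 28.650 → a = ∂h/∂x = +0.002671
Back-substitute: b = ∂h/∂y = +0.003054.
h(-55, 245) = 247.75 + (+0.002671)·(-205) + (+0.003054)·(40) = 247.75 -0.548 +0.122 = 247.325 m.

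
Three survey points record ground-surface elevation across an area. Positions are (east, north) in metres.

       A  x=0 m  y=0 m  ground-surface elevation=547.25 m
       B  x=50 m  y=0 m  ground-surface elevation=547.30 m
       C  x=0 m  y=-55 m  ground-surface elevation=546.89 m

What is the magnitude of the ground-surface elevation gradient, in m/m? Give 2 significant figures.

∂z/∂x = (547.30 − 547.25) / (50 − 0) = +0.0010000
∂z/∂y = (546.89 − 547.25) / (-55 − 0) = +0.006545
|∇f| = √(0.0010000² + 0.006545²) = 0.006621 m/m

0.0066 m/m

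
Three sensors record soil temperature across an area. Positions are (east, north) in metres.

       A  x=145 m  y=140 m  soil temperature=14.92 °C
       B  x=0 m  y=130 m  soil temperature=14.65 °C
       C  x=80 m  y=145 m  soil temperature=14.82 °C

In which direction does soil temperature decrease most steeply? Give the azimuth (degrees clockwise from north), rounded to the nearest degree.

Taking A as reference: B−A = (-145, -10, -0.27); C−A = (-65, 5, -0.10).
Determinant of the coordinate differences = (-145)·5 − (-65)·(-10) = -1375.
∂T/∂x = [(-0.27)·5 − (-0.10)·(-10)] / -1375 = +0.001709
∂T/∂y = [(-145)·(-0.10) − (-65)·(-0.27)] / -1375 = +0.002218
Steepest decrease is along −∇f: components (-0.001709 E, -0.002218 N).
Azimuth = atan2(-0.001709, -0.002218) = 217.6° ≈ 218°.

218°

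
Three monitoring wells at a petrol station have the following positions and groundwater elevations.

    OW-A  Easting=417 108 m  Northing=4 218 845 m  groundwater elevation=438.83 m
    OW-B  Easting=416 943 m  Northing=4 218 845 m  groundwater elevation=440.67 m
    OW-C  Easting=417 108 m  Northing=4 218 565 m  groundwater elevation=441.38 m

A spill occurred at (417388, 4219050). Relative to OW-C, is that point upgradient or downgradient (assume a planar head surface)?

downgradient

∂h/∂x = (440.67 − 438.83) / (416943 − 417108) = -0.01115
∂h/∂y = (441.38 − 438.83) / (4218565 − 4218845) = -0.009107
Head at (417388, 4219050) = 438.83 + (-0.01115)·(280) + (-0.009107)·(205) = 433.84 m.
That is lower than the 441.38 m at OW-C, so the point is downgradient.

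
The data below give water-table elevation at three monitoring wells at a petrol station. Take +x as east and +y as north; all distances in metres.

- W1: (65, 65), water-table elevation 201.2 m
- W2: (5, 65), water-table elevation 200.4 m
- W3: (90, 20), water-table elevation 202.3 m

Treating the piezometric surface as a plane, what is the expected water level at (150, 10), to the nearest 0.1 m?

203.3 m

Differences from W1: to W2 (Δx, Δy, Δh) = (-60, 0, -0.8); to W3 = (25, -45, +1.1).
Solve a·Δx + b·Δy = Δh: det = (-60)·(-45) − 25·0 = 2700.
∂h/∂x = [(-0.8)·(-45) − (+1.1)·0] / 2700 = +0.01333
∂h/∂y = [(-60)·(+1.1) − 25·(-0.8)] / 2700 = -0.01704
h(150, 10) = 201.2 + (+0.01333)·(85) + (-0.01704)·(-55) = 201.2 +1.133 +0.937 = 203.270 m.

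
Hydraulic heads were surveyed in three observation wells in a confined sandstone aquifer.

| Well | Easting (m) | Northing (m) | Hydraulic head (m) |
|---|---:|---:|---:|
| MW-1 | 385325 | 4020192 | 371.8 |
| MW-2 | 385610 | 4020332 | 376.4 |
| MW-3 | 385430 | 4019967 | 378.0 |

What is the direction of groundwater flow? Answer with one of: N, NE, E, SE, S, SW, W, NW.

NW

Differences from MW-1: to MW-2 (Δx, Δy, Δh) = (285, 140, +4.6); to MW-3 = (105, -225, +6.2).
Determinant of the coordinate differences = 285·(-225) − 105·140 = -78825.
∂h/∂x = [(+4.6)·(-225) − (+6.2)·140] / -78825 = +0.02414
∂h/∂y = [285·(+6.2) − 105·(+4.6)] / -78825 = -0.01629
Flow = −∇h = (-0.02414 east, +0.01629 north), which points northwest.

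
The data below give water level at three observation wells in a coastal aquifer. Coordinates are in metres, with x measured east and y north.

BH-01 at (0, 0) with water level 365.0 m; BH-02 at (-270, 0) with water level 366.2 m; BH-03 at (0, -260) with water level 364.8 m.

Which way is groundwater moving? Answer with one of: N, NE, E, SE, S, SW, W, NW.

∂h/∂x = (366.2 − 365.0) / (-270 − 0) = -0.004444
∂h/∂y = (364.8 − 365.0) / (-260 − 0) = +0.0007692
Flow = −∇h = (+0.004444 east, -0.0007692 north), which points east.

E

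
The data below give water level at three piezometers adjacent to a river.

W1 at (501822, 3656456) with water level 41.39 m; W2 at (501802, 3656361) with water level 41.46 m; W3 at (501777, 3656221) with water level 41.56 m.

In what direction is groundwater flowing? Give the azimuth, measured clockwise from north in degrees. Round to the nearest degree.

Taking W1 as reference: W2−W1 = (-20, -95, +0.07); W3−W1 = (-45, -235, +0.17).
Determinant of the coordinate differences = (-20)·(-235) − (-45)·(-95) = 425.
∂h/∂x = [(+0.07)·(-235) − (+0.17)·(-95)] / 425 = -0.0007059
∂h/∂y = [(-20)·(+0.17) − (-45)·(+0.07)] / 425 = -0.0005882
Flow direction (−∇h) has components (+0.0007059 E, +0.0005882 N).
Azimuth = atan2(E, N) = atan2(+0.0007059, +0.0005882) = 50.2° ≈ 050°.

050°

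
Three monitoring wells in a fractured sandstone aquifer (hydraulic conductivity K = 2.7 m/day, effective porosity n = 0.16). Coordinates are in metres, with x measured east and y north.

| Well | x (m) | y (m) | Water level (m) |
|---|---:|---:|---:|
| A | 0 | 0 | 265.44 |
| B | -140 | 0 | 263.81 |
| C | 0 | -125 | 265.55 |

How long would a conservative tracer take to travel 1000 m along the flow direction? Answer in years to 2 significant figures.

∂h/∂x = (263.81 − 265.44) / (-140 − 0) = +0.01164
∂h/∂y = (265.55 − 265.44) / (-125 − 0) = -0.0008800
|∇h| = √(0.01164² + -0.0008800²) = 0.01167
Seepage velocity v = K·i/n = 2.7 × 0.01167 / 0.16 = 0.1969 m/day.
t = 1000 / 0.1969 = 5079 days = 13.9 years.

14 years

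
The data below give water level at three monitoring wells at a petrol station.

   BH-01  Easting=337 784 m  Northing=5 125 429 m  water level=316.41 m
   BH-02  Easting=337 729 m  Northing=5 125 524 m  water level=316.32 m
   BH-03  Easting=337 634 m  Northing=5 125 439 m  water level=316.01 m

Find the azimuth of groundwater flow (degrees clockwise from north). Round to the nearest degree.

Differences from BH-01: to BH-02 (Δx, Δy, Δh) = (-55, 95, -0.09); to BH-03 = (-150, 10, -0.40).
Solve a·Δx + b·Δy = Δh: det = (-55)·10 − (-150)·95 = 13700.
∂h/∂x = [(-0.09)·10 − (-0.40)·95] / 13700 = +0.002708
∂h/∂y = [(-55)·(-0.40) − (-150)·(-0.09)] / 13700 = +0.0006204
Flow direction (−∇h) has components (-0.002708 E, -0.0006204 N).
Azimuth = atan2(E, N) = atan2(-0.002708, -0.0006204) = 257.1° ≈ 257°.

257°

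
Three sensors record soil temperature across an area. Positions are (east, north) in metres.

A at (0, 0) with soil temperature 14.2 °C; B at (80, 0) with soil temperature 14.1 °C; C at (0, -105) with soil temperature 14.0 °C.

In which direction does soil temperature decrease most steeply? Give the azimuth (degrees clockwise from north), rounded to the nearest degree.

∂T/∂x = (14.1 − 14.2) / (80 − 0) = -0.001250
∂T/∂y = (14.0 − 14.2) / (-105 − 0) = +0.001905
Steepest decrease is along −∇f: components (+0.001250 E, -0.001905 N).
Azimuth = atan2(+0.001250, -0.001905) = 146.7° ≈ 147°.

147°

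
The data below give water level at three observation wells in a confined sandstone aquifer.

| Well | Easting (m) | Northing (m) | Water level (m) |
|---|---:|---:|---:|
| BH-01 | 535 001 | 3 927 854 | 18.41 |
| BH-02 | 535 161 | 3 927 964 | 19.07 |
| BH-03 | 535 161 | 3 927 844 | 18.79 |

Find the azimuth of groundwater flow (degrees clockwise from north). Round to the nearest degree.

227°

Taking BH-01 as reference: BH-02−BH-01 = (160, 110, +0.66); BH-03−BH-01 = (160, -10, +0.38).
Determinant of the coordinate differences = 160·(-10) − 160·110 = -19200.
∂h/∂x = [(+0.66)·(-10) − (+0.38)·110] / -19200 = +0.002521
∂h/∂y = [160·(+0.38) − 160·(+0.66)] / -19200 = +0.002333
Flow direction (−∇h) has components (-0.002521 E, -0.002333 N).
Azimuth = atan2(E, N) = atan2(-0.002521, -0.002333) = 227.2° ≈ 227°.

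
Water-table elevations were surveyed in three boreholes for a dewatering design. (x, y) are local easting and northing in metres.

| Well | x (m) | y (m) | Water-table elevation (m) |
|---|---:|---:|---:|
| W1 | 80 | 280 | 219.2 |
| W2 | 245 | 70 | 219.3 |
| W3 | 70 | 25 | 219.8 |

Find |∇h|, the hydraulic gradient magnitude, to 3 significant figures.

With h = a·x + b·y + c and W1 as origin, the differences give:
  165·a + (-210)·b = +0.1
  (-10)·a + (-255)·b = +0.6
Eliminate b (×(-255) and ×(-210), subtract): -44175·a = 100.50 → a = ∂h/∂x = -0.002275
Back-substitute: b = ∂h/∂y = -0.002264.
|∇h| = √(-0.002275² + -0.002264²) = 0.00321

0.00321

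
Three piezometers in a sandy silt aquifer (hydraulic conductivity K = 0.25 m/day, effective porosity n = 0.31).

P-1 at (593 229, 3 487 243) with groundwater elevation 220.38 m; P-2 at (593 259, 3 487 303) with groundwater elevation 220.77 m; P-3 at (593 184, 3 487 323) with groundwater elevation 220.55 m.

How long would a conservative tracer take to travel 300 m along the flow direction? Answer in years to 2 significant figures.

170 years

With h = a·x + b·y + c and P-1 as origin, the differences give:
  30·a + 60·b = +0.39
  (-45)·a + 80·b = +0.17
Eliminate b (×80 and ×60, subtract): 5100·a = 21.000 → a = ∂h/∂x = +0.004118
Back-substitute: b = ∂h/∂y = +0.004441.
|∇h| = √(0.004118² + 0.004441²) = 0.006056
Seepage velocity v = K·i/n = 0.25 × 0.006056 / 0.31 = 0.004884 m/day.
t = 300 / 0.004884 = 6.143e+04 days = 168 years.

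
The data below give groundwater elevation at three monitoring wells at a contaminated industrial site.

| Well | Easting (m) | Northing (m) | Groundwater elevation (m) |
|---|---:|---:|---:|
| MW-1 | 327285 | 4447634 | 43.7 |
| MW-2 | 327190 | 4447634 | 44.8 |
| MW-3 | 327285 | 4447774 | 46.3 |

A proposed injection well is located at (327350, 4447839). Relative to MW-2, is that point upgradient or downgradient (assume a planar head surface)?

upgradient

∂h/∂x = (44.8 − 43.7) / (327190 − 327285) = -0.01158
∂h/∂y = (46.3 − 43.7) / (4447774 − 4447634) = +0.01857
Head at (327350, 4447839) = 43.7 + (-0.01158)·(65) + (+0.01857)·(205) = 46.75 m.
That is higher than the 44.8 m at MW-2, so the point is upgradient.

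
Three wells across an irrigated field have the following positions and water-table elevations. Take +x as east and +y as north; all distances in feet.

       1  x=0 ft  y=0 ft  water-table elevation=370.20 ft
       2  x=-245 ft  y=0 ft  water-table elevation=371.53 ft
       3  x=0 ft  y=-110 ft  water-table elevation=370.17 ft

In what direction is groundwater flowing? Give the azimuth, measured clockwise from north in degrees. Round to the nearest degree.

093°

∂h/∂x = (371.53 − 370.20) / (-245 − 0) = -0.005429
∂h/∂y = (370.17 − 370.20) / (-110 − 0) = +0.0002727
Flow direction (−∇h) has components (+0.005429 E, -0.0002727 N).
Azimuth = atan2(E, N) = atan2(+0.005429, -0.0002727) = 92.9° ≈ 093°.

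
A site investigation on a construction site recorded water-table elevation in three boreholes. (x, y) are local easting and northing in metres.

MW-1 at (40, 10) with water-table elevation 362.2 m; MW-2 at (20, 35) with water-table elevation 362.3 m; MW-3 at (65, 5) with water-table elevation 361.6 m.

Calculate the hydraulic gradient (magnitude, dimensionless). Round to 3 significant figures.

0.0330

Differences from MW-1: to MW-2 (Δx, Δy, Δh) = (-20, 25, +0.1); to MW-3 = (25, -5, -0.6).
Solve a·Δx + b·Δy = Δh: det = (-20)·(-5) − 25·25 = -525.
∂h/∂x = [(+0.1)·(-5) − (-0.6)·25] / -525 = -0.02762
∂h/∂y = [(-20)·(-0.6) − 25·(+0.1)] / -525 = -0.01810
|∇h| = √(-0.02762² + -0.01810²) = 0.03302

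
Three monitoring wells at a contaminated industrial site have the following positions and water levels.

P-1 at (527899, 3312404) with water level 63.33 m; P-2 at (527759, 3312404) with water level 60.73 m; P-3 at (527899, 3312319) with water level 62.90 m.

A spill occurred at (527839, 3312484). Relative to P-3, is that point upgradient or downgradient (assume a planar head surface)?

∂h/∂x = (60.73 − 63.33) / (527759 − 527899) = +0.01857
∂h/∂y = (62.90 − 63.33) / (3312319 − 3312404) = +0.005059
Head at (527839, 3312484) = 63.33 + (+0.01857)·(-60) + (+0.005059)·(80) = 62.62 m.
That is lower than the 62.90 m at P-3, so the point is downgradient.

downgradient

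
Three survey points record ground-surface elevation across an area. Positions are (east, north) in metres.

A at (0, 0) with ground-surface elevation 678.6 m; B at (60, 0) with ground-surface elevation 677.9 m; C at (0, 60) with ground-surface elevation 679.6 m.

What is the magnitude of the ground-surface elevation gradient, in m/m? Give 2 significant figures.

∂z/∂x = (677.9 − 678.6) / (60 − 0) = -0.01167
∂z/∂y = (679.6 − 678.6) / (60 − 0) = +0.01667
|∇f| = √(-0.01167² + 0.01667²) = 0.02035 m/m

0.020 m/m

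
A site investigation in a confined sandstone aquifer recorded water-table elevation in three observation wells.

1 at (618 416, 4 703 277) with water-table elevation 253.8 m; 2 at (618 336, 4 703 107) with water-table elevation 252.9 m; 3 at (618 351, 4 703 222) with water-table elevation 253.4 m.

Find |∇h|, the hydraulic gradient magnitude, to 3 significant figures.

Taking 1 as reference: 2−1 = (-80, -170, -0.9); 3−1 = (-65, -55, -0.4).
Solve a·Δx + b·Δy = Δh: det = (-80)·(-55) − (-65)·(-170) = -6650.
∂h/∂x = [(-0.9)·(-55) − (-0.4)·(-170)] / -6650 = +0.002782
∂h/∂y = [(-80)·(-0.4) − (-65)·(-0.9)] / -6650 = +0.003985
|∇h| = √(0.002782² + 0.003985²) = 0.00486

0.00486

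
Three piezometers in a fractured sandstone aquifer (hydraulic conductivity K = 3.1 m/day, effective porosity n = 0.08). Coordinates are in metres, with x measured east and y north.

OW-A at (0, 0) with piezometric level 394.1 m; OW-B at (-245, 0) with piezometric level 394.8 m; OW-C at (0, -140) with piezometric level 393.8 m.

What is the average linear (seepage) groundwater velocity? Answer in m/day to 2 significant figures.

0.14 m/day

∂h/∂x = (394.8 − 394.1) / (-245 − 0) = -0.002857
∂h/∂y = (393.8 − 394.1) / (-140 − 0) = +0.002143
|∇h| = √(-0.002857² + 0.002143²) = 0.003571
Seepage velocity v = K·i/n = 3.1 × 0.003571 / 0.08 = 0.1384 m/day.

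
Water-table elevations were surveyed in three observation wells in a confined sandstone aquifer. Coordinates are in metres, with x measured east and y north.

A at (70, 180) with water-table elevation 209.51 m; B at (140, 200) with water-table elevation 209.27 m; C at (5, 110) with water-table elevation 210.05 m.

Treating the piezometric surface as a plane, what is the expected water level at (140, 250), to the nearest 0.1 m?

209.0 m

Taking A as reference: B−A = (70, 20, -0.24); C−A = (-65, -70, +0.54).
Determinant of the coordinate differences = 70·(-70) − (-65)·20 = -3600.
∂h/∂x = [(-0.24)·(-70) − (+0.54)·20] / -3600 = -0.001667
∂h/∂y = [70·(+0.54) − (-65)·(-0.24)] / -3600 = -0.006167
h(140, 250) = 209.51 + (-0.001667)·(70) + (-0.006167)·(70) = 209.51 -0.117 -0.432 = 208.962 m.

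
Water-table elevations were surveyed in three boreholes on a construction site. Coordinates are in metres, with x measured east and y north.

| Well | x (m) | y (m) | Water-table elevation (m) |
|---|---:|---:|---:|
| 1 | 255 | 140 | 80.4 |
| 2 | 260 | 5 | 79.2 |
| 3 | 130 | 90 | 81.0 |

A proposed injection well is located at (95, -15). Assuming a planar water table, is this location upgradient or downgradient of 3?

downgradient

With h = a·x + b·y + c and 1 as origin, the differences give:
  5·a + (-135)·b = -1.2
  (-125)·a + (-50)·b = +0.6
Eliminate b (×(-50) and ×(-135), subtract): -17125·a = 141.00 → a = ∂h/∂x = -0.008234
Back-substitute: b = ∂h/∂y = +0.008584.
Head at (95, -15) = 80.4 + (-0.008234)·(-160) + (+0.008584)·(-155) = 80.39 m.
That is lower than the 81.0 m at 3, so the point is downgradient.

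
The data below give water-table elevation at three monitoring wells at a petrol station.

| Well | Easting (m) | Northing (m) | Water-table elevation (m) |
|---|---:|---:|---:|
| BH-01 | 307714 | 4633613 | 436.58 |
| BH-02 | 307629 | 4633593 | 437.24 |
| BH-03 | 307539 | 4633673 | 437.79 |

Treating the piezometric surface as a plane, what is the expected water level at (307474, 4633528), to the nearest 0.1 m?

With h = a·x + b·y + c and BH-01 as origin, the differences give:
  (-85)·a + (-20)·b = +0.66
  (-175)·a + 60·b = +1.21
Eliminate b (×60 and ×(-20), subtract): -8600·a = 63.800 → a = ∂h/∂x = -0.007419
Back-substitute: b = ∂h/∂y = -0.001471.
h(307474, 4633528) = 436.58 + (-0.007419)·(-240) + (-0.001471)·(-85) = 436.58 +1.780 +0.125 = 438.485 m.

438.5 m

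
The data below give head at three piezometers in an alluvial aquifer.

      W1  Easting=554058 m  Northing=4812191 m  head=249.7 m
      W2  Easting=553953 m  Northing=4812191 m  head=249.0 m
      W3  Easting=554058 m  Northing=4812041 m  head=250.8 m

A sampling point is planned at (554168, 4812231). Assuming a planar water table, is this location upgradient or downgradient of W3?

downgradient

∂h/∂x = (249.0 − 249.7) / (553953 − 554058) = +0.006667
∂h/∂y = (250.8 − 249.7) / (4812041 − 4812191) = -0.007333
Head at (554168, 4812231) = 249.7 + (+0.006667)·(110) + (-0.007333)·(40) = 250.14 m.
That is lower than the 250.8 m at W3, so the point is downgradient.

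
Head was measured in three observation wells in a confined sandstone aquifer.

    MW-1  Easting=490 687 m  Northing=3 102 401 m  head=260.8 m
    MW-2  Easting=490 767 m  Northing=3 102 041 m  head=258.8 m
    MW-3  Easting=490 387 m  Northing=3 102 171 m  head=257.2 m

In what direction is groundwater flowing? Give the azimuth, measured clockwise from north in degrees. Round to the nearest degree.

With h = a·x + b·y + c and MW-1 as origin, the differences give:
  80·a + (-360)·b = -2.0
  (-300)·a + (-230)·b = -3.6
Eliminate b (×(-230) and ×(-360), subtract): -126400·a = -836.00 → a = ∂h/∂x = +0.006614
Back-substitute: b = ∂h/∂y = +0.007025.
Flow direction (−∇h) has components (-0.006614 E, -0.007025 N).
Azimuth = atan2(E, N) = atan2(-0.006614, -0.007025) = 223.3° ≈ 223°.

223°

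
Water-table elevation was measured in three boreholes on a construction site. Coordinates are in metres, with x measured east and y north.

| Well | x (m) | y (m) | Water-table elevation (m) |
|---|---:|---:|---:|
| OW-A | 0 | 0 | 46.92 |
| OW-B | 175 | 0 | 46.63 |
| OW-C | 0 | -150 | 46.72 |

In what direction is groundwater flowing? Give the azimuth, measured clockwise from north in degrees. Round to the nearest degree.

129°

∂h/∂x = (46.63 − 46.92) / (175 − 0) = -0.001657
∂h/∂y = (46.72 − 46.92) / (-150 − 0) = +0.001333
Flow direction (−∇h) has components (+0.001657 E, -0.001333 N).
Azimuth = atan2(E, N) = atan2(+0.001657, -0.001333) = 128.8° ≈ 129°.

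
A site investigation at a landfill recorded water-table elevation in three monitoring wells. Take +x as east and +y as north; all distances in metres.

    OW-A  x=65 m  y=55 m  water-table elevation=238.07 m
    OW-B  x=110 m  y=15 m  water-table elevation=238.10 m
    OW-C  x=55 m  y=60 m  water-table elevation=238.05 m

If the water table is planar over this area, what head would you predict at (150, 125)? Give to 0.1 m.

Three-point gradient (reference OW-A): Δ to OW-B = (45, -40, +0.03), Δ to OW-C = (-10, 5, -0.02).
∂h/∂x = +0.003714, ∂h/∂y = +0.003429 (det = -175).
h(150, 125) = 238.07 + (+0.003714)·(85) + (+0.003429)·(70) = 238.07 +0.316 +0.240 = 238.626 m.

238.6 m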